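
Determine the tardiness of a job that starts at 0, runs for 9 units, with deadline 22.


Completion = start + processing = 0 + 9 = 9
Tardiness = max(0, C - d) = max(0, 9 - 22)
= max(0, -13)
= 0


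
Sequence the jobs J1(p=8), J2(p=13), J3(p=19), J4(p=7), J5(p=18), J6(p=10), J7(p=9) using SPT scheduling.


SPT: sort by shortest processing time
  J4: p=7
  J1: p=8
  J7: p=9
  J6: p=10
  J2: p=13
  J5: p=18
  J3: p=19
Order: J4 → J1 → J7 → J6 → J2 → J5 → J3


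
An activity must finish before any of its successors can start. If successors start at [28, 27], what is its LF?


LF = min of all successor start times
Successors start at: [28, 27]
LF = min(28, 27)
= 27


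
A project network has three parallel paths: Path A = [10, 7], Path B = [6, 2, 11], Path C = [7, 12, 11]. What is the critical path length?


Path A: 10 + 7 = 17
Path B: 6 + 2 + 11 = 19
Path C: 7 + 12 + 11 = 30
Critical path = longest = max(17, 19, 30)
= 30 (Path C)


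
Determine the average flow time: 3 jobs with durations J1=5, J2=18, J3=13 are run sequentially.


Completion times:
  J1: completes at 5
  J2: completes at 23
  J3: completes at 36
Sum = 64
Average = 64/3
= 21.33


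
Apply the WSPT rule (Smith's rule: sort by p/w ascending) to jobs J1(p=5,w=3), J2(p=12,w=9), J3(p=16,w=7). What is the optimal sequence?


WSPT (Smith's rule): sort by p/w ascending
  J2: p/w = 12/9 = 1.333
  J1: p/w = 5/3 = 1.667
  J3: p/w = 16/7 = 2.286
Order: J2 → J1 → J3


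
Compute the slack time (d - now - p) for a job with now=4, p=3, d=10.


Slack = due - current_time - processing
= 10 - 4 - 3
= 3


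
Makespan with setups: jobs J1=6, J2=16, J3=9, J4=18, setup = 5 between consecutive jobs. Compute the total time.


Makespan = Σ processing + (n-1) × setup
= (6 + 16 + 9 + 18) + (4-1)×5
= 49 + 15
= 64 time units


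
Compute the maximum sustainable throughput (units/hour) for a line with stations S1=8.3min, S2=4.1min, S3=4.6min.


Bottleneck = longest station time
Station times: [8.3, 4.1, 4.6]
Max = 8.3 min
Rate = 60 / 8.3
= 7.23 units/hour (bottleneck: 8.3min)


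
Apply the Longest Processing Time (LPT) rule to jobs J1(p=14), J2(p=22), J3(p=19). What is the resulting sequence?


LPT: sort by longest processing time first
  J2: p=22
  J3: p=19
  J1: p=14
Order: J2 → J3 → J1


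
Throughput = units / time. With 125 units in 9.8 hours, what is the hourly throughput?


Throughput = units / time
= 125 / 9.8
= 12.8 units/hour


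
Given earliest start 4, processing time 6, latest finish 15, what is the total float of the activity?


EF = ES + duration = 4 + 6 = 10
LS = LF - duration = 15 - 6 = 9
Total Float = LF - EF = 15 - 10
(or LS - ES = 9 - 4)
= 5


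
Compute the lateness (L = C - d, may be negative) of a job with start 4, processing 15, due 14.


Completion = 4 + 15 = 19
Lateness = C - d = 19 - 14
= 5


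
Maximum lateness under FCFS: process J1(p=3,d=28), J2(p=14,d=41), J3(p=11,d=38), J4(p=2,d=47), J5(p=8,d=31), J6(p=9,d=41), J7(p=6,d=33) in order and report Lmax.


Lateness per job (L = C - d):
  J1: C=3, d=28, L=-25
  J2: C=17, d=41, L=-24
  J3: C=28, d=38, L=-10
  J4: C=30, d=47, L=-17
  J5: C=38, d=31, L=7
  J6: C=47, d=41, L=6
  J7: C=53, d=33, L=20
Lmax = max(-25, -24, -10, -17, 7, 6, 20)
= 20


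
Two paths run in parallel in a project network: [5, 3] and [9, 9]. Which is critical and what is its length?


Path A: 5 + 3 = 8
Path B: 9 + 9 = 18
Critical path = longest = max(8, 18)
= 18 (Path B)


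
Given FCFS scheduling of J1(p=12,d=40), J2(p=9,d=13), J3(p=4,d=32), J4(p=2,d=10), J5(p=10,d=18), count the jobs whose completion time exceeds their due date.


Completion vs due date:
  J1: C=12, d=40 → on time
  J2: C=21, d=13 → TARDY
  J3: C=25, d=32 → on time
  J4: C=27, d=10 → TARDY
  J5: C=37, d=18 → TARDY
Tardy jobs: J2, J4, J5
Count = 3


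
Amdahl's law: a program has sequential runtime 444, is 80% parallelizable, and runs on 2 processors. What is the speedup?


Amdahl's law: T_p = T × ((1-p) + p/N)
= 444 × ((1-0.8) + 0.8/2)
= 444 × (0.20 + 0.4000)
= 444 × 0.6000
= 266.40
Speedup = 444/266.40
= 1.67×


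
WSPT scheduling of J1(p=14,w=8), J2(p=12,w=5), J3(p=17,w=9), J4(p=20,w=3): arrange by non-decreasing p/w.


WSPT (Smith's rule): sort by p/w ascending
  J1: p/w = 14/8 = 1.750
  J3: p/w = 17/9 = 1.889
  J2: p/w = 12/5 = 2.400
  J4: p/w = 20/3 = 6.667
Order: J1 → J3 → J2 → J4


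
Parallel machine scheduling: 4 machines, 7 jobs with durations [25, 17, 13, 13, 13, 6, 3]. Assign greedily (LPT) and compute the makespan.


Jobs (LPT sorted): [25, 17, 13, 13, 13, 6, 3]
Machines: 4
  J=25 → Machine 1 (load: 0+25=25)
  J=17 → Machine 2 (load: 0+17=17)
  J=13 → Machine 3 (load: 0+13=13)
  J=13 → Machine 4 (load: 0+13=13)
  J=13 → Machine 3 (load: 13+13=26)
  J=6 → Machine 4 (load: 13+6=19)
  J=3 → Machine 2 (load: 17+3=20)
Machine loads: [25, 20, 26, 19]
Makespan = max = 26 time units


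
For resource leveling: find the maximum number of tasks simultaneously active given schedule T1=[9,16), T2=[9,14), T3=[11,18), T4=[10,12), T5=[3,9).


Check each time point for overlaps:
  t=11: 4 tasks active (T1, T2, T3, T4)
Max concurrent = 4


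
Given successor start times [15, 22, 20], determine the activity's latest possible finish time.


LF = min of all successor start times
Successors start at: [15, 22, 20]
LF = min(15, 22, 20)
= 15


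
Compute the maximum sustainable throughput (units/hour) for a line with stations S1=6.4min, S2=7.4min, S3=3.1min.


Bottleneck = longest station time
Station times: [6.4, 7.4, 3.1]
Max = 7.4 min
Rate = 60 / 7.4
= 8.11 units/hour (bottleneck: 7.4min)


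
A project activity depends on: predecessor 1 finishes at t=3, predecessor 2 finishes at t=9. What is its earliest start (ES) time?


ES = max of all predecessor completion times
Predecessors: [3, 9]
ES = max(3, 9)
= 9


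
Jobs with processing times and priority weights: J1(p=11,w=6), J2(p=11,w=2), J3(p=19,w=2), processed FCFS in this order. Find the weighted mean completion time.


Completion times:
  J1: C=11, w×C=6×11=66
  J2: C=22, w×C=2×22=44
  J3: C=41, w×C=2×41=82
Sum w×C = 192
Sum w = 10
Weighted avg = 192/10
= 19.20


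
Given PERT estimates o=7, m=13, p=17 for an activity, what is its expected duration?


te = (o + 4m + p) / 6
= (7 + 4×13 + 17) / 6
= (7 + 52 + 17) / 6
= 76 / 6
= 12.67


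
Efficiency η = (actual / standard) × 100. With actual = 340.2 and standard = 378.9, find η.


Efficiency = (actual / standard) × 100
= (340.2 / 378.9) × 100
= 89.8%


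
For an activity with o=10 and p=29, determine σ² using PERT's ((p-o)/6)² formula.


σ² = ((p - o) / 6)² = (p - o)² / 36
= (29 - 10)² / 36
= 19² / 36
= 361 / 36
= 10.0278


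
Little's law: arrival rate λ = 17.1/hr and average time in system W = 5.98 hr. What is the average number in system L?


Little's law: L = λ × W
= 17.1 × 5.98
= 102.26


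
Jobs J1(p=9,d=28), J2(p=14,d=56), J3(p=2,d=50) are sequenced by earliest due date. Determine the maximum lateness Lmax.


EDD order: J1 → J3 → J2
Completion and lateness:
  J1: C=9, d=28, L=9-28=-19
  J3: C=11, d=50, L=11-50=-39
  J2: C=25, d=56, L=25-56=-31
Lmax = max(-19, -39, -31)
= -19


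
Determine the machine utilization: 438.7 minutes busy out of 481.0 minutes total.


Utilization = busy / total × 100
= 438.7 / 481.0 × 100
= 91.2%


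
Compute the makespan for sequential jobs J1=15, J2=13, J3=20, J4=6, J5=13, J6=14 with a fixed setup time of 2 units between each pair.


Makespan = Σ processing + (n-1) × setup
= (15 + 13 + 20 + 6 + 13 + 14) + (6-1)×2
= 81 + 10
= 91 time units


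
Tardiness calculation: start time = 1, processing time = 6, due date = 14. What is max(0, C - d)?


Completion = start + processing = 1 + 6 = 7
Tardiness = max(0, C - d) = max(0, 7 - 14)
= max(0, -7)
= 0


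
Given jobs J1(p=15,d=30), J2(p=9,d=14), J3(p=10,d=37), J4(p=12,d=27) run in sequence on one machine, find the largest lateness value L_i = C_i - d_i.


Lateness per job (L = C - d):
  J1: C=15, d=30, L=-15
  J2: C=24, d=14, L=10
  J3: C=34, d=37, L=-3
  J4: C=46, d=27, L=19
Lmax = max(-15, 10, -3, 19)
= 19


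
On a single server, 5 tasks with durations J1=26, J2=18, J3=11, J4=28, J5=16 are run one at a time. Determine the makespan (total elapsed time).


Sequential makespan: sum all processing times
= 26 + 18 + 11 + 28 + 16
= 99 time units


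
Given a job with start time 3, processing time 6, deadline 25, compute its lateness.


Completion = 3 + 6 = 9
Lateness = C - d = 9 - 25
= -16


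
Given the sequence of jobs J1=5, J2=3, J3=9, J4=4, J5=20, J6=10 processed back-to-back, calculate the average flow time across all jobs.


Completion times:
  J1: completes at 5
  J2: completes at 8
  J3: completes at 17
  J4: completes at 21
  J5: completes at 41
  J6: completes at 51
Sum = 143
Average = 143/6
= 23.83


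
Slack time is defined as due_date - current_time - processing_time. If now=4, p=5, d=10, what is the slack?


Slack = due - current_time - processing
= 10 - 4 - 5
= 1


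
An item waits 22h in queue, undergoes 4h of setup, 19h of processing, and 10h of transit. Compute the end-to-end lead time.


Lead time = queue + setup + processing + transit
= 22 + 4 + 19 + 10
= 55 hours


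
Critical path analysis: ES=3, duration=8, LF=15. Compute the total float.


EF = ES + duration = 3 + 8 = 11
LS = LF - duration = 15 - 8 = 7
Total Float = LF - EF = 15 - 11
(or LS - ES = 7 - 3)
= 4


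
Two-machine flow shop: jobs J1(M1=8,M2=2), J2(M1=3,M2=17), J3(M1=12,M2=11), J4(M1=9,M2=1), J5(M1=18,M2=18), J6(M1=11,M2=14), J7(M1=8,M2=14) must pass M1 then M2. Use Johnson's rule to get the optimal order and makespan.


Johnson's rule:
Group 1 (M1≤M2, sort by M1): ['J2', 'J7', 'J6', 'J5']
Group 2 (M1>M2, sort desc M2): ['J3', 'J1', 'J4']
Sequence: J2 → J7 → J6 → J5 → J3 → J1 → J4
Makespan calculation:
  J2: M1 done=3, M2 done=20
  J7: M1 done=11, M2 done=34
  J6: M1 done=22, M2 done=48
  J5: M1 done=40, M2 done=66
  J3: M1 done=52, M2 done=77
  J1: M1 done=60, M2 done=79
  J4: M1 done=69, M2 done=80
= Sequence: J2 → J7 → J6 → J5 → J3 → J1 → J4, Makespan: 80


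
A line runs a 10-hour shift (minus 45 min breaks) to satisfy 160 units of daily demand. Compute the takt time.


Available = 10×60 - 45 = 555 min
Takt time = 555 / 160
= 3.47 min/unit


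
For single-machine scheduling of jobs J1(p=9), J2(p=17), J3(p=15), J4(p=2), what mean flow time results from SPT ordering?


SPT order: J4 → J1 → J3 → J2
Completion times:
  J4: C=2
  J1: C=11
  J3: C=26
  J2: C=43
Sum = 82, n = 4
Mean flow = 82/4
= 20.50


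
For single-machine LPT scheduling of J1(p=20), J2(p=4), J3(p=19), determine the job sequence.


LPT: sort by longest processing time first
  J1: p=20
  J3: p=19
  J2: p=4
Order: J1 → J3 → J2


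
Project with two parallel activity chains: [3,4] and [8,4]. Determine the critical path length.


Path A: 3 + 4 = 7
Path B: 8 + 4 = 12
Critical path = longest = max(7, 12)
= 12 (Path B)


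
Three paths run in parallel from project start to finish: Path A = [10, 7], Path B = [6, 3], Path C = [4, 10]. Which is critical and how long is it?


Path A: 10 + 7 = 17
Path B: 6 + 3 = 9
Path C: 4 + 10 = 14
Critical path = longest = max(17, 9, 14)
= 17 (Path A)


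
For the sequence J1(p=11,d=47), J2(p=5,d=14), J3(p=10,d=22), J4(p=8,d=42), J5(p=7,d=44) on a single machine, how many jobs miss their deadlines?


Completion vs due date:
  J1: C=11, d=47 → on time
  J2: C=16, d=14 → TARDY
  J3: C=26, d=22 → TARDY
  J4: C=34, d=42 → on time
  J5: C=41, d=44 → on time
Tardy jobs: J2, J3
Count = 2


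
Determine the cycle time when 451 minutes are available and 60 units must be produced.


Cycle time = available time / demand
= 451 / 60
= 7.52 min/unit


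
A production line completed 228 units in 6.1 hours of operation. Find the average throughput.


Throughput = units / time
= 228 / 6.1
= 37.4 units/hour


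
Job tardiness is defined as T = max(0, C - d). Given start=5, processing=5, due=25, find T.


Completion = start + processing = 5 + 5 = 10
Tardiness = max(0, C - d) = max(0, 10 - 25)
= max(0, -15)
= 0


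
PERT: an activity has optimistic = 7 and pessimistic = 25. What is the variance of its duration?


σ² = ((p - o) / 6)² = (p - o)² / 36
= (25 - 7)² / 36
= 18² / 36
= 324 / 36
= 9.0000


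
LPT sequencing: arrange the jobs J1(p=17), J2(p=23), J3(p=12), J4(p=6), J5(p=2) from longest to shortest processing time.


LPT: sort by longest processing time first
  J2: p=23
  J1: p=17
  J3: p=12
  J4: p=6
  J5: p=2
Order: J2 → J1 → J3 → J4 → J5


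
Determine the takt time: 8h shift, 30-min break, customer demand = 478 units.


Available = 8×60 - 30 = 450 min
Takt time = 450 / 478
= 0.94 min/unit


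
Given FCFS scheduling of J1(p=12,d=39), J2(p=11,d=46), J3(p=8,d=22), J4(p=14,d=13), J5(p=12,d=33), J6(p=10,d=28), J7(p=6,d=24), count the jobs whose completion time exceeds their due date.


Completion vs due date:
  J1: C=12, d=39 → on time
  J2: C=23, d=46 → on time
  J3: C=31, d=22 → TARDY
  J4: C=45, d=13 → TARDY
  J5: C=57, d=33 → TARDY
  J6: C=67, d=28 → TARDY
  J7: C=73, d=24 → TARDY
Tardy jobs: J3, J4, J5, J6, J7
Count = 5


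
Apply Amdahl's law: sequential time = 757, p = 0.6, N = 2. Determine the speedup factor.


Amdahl's law: T_p = T × ((1-p) + p/N)
= 757 × ((1-0.6) + 0.6/2)
= 757 × (0.40 + 0.3000)
= 757 × 0.7000
= 529.90
Speedup = 757/529.90
= 1.43×


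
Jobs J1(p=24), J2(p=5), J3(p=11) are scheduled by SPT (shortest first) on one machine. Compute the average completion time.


SPT order: J2 → J3 → J1
Completion times:
  J2: C=5
  J3: C=16
  J1: C=40
Sum = 61, n = 3
Mean flow = 61/3
= 20.33


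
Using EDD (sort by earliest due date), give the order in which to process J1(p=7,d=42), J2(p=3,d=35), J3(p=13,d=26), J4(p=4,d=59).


EDD: sort by earliest due date
  J3: d=26, p=13
  J2: d=35, p=3
  J1: d=42, p=7
  J4: d=59, p=4
Order: J3 → J2 → J1 → J4


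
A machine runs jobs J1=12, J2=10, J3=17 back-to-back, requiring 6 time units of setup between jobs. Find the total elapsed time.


Makespan = Σ processing + (n-1) × setup
= (12 + 10 + 17) + (3-1)×6
= 39 + 12
= 51 time units


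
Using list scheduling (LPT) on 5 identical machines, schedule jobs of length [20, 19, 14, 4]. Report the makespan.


Jobs (LPT sorted): [20, 19, 14, 4]
Machines: 5
  J=20 → Machine 1 (load: 0+20=20)
  J=19 → Machine 2 (load: 0+19=19)
  J=14 → Machine 3 (load: 0+14=14)
  J=4 → Machine 4 (load: 0+4=4)
Machine loads: [20, 19, 14, 4, 0]
Makespan = max = 20 time units


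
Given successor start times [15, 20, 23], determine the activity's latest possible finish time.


LF = min of all successor start times
Successors start at: [15, 20, 23]
LF = min(15, 20, 23)
= 15


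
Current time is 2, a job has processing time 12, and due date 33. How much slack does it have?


Slack = due - current_time - processing
= 33 - 2 - 12
= 19


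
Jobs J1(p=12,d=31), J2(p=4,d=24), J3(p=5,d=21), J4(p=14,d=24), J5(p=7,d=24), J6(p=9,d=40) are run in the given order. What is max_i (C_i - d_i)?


Lateness per job (L = C - d):
  J1: C=12, d=31, L=-19
  J2: C=16, d=24, L=-8
  J3: C=21, d=21, L=0
  J4: C=35, d=24, L=11
  J5: C=42, d=24, L=18
  J6: C=51, d=40, L=11
Lmax = max(-19, -8, 0, 11, 18, 11)
= 18


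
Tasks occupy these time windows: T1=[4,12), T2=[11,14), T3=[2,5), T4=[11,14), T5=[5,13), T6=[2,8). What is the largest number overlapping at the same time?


Check each time point for overlaps:
  t=11: 4 tasks active (T1, T2, T4, T5)
Max concurrent = 4


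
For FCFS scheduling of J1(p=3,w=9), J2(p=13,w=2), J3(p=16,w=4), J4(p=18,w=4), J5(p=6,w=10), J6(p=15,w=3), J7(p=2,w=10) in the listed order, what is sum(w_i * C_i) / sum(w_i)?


Completion times:
  J1: C=3, w×C=9×3=27
  J2: C=16, w×C=2×16=32
  J3: C=32, w×C=4×32=128
  J4: C=50, w×C=4×50=200
  J5: C=56, w×C=10×56=560
  J6: C=71, w×C=3×71=213
  J7: C=73, w×C=10×73=730
Sum w×C = 1890
Sum w = 42
Weighted avg = 1890/42
= 45.00


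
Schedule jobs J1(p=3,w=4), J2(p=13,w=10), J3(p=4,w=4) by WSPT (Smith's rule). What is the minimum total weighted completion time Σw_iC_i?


WSPT order (by p/w): J1 → J3 → J2
  J1: C=3, w·C=4×3=12
  J3: C=7, w·C=4×7=28
  J2: C=20, w·C=10×20=200
Σ w·C = 240
= 240


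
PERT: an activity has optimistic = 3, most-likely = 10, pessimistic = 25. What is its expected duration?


te = (o + 4m + p) / 6
= (3 + 4×10 + 25) / 6
= (3 + 40 + 25) / 6
= 68 / 6
= 11.33


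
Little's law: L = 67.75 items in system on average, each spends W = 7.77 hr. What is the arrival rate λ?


Little's law: L = λW → λ = L / W
= 67.75 / 7.77
= 8.72 per hour


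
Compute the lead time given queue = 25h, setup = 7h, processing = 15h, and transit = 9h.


Lead time = queue + setup + processing + transit
= 25 + 7 + 15 + 9
= 56 hours


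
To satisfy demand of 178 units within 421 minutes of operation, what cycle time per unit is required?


Cycle time = available time / demand
= 421 / 178
= 2.37 min/unit


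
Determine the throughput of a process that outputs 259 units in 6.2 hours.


Throughput = units / time
= 259 / 6.2
= 41.8 units/hour


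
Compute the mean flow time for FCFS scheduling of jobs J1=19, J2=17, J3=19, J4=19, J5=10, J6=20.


Completion times:
  J1: completes at 19
  J2: completes at 36
  J3: completes at 55
  J4: completes at 74
  J5: completes at 84
  J6: completes at 104
Sum = 372
Average = 372/6
= 62.00


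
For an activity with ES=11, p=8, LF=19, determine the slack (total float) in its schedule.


EF = ES + duration = 11 + 8 = 19
LS = LF - duration = 19 - 8 = 11
Total Float = LF - EF = 19 - 19
(or LS - ES = 11 - 11)
= 0


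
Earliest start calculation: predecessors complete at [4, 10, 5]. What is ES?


ES = max of all predecessor completion times
Predecessors: [4, 10, 5]
ES = max(4, 10, 5)
= 10


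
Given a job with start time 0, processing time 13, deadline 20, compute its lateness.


Completion = 0 + 13 = 13
Lateness = C - d = 13 - 20
= -7


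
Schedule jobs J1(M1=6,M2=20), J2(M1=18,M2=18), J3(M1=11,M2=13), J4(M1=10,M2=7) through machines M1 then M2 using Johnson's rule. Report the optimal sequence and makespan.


Johnson's rule:
Group 1 (M1≤M2, sort by M1): ['J1', 'J3', 'J2']
Group 2 (M1>M2, sort desc M2): ['J4']
Sequence: J1 → J3 → J2 → J4
Makespan calculation:
  J1: M1 done=6, M2 done=26
  J3: M1 done=17, M2 done=39
  J2: M1 done=35, M2 done=57
  J4: M1 done=45, M2 done=64
= Sequence: J1 → J3 → J2 → J4, Makespan: 64


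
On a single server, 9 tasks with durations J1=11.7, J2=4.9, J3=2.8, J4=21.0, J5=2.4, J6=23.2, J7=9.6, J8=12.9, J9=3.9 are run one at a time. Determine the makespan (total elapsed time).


Sequential makespan: sum all processing times
= 11.7 + 4.9 + 2.8 + 21.0 + 2.4 + 23.2 + 9.6 + 12.9 + 3.9
= 92.4 time units


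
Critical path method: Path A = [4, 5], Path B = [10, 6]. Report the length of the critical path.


Path A: 4 + 5 = 9
Path B: 10 + 6 = 16
Critical path = longest = max(9, 16)
= 16 (Path B)


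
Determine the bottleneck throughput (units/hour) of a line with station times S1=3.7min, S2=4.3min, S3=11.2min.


Bottleneck = longest station time
Station times: [3.7, 4.3, 11.2]
Max = 11.2 min
Rate = 60 / 11.2
= 5.36 units/hour (bottleneck: 11.2min)


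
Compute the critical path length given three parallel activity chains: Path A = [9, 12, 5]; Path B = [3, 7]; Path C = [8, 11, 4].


Path A: 9 + 12 + 5 = 26
Path B: 3 + 7 = 10
Path C: 8 + 11 + 4 = 23
Critical path = longest = max(26, 10, 23)
= 26 (Path A)


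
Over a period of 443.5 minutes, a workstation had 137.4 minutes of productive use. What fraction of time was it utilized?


Utilization = busy / total × 100
= 137.4 / 443.5 × 100
= 31.0%


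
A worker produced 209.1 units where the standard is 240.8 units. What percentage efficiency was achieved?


Efficiency = (actual / standard) × 100
= (209.1 / 240.8) × 100
= 86.8%


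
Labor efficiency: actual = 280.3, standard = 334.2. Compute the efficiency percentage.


Efficiency = (actual / standard) × 100
= (280.3 / 334.2) × 100
= 83.9%


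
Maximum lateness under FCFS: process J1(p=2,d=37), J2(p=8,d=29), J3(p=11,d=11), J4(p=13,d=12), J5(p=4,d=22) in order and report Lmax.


Lateness per job (L = C - d):
  J1: C=2, d=37, L=-35
  J2: C=10, d=29, L=-19
  J3: C=21, d=11, L=10
  J4: C=34, d=12, L=22
  J5: C=38, d=22, L=16
Lmax = max(-35, -19, 10, 22, 16)
= 22


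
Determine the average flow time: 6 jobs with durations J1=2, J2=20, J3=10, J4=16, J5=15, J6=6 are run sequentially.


Completion times:
  J1: completes at 2
  J2: completes at 22
  J3: completes at 32
  J4: completes at 48
  J5: completes at 63
  J6: completes at 69
Sum = 236
Average = 236/6
= 39.33


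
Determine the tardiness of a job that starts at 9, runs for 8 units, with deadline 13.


Completion = start + processing = 9 + 8 = 17
Tardiness = max(0, C - d) = max(0, 17 - 13)
= max(0, 4)
= 4


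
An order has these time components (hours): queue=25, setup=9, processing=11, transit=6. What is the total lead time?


Lead time = queue + setup + processing + transit
= 25 + 9 + 11 + 6
= 51 hours


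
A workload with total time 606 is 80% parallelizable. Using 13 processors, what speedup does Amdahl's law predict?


Amdahl's law: T_p = T × ((1-p) + p/N)
= 606 × ((1-0.8) + 0.8/13)
= 606 × (0.20 + 0.0615)
= 606 × 0.2615
= 158.49
Speedup = 606/158.49
= 3.82×


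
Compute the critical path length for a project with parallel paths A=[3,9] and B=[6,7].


Path A: 3 + 9 = 12
Path B: 6 + 7 = 13
Critical path = longest = max(12, 13)
= 13 (Path B)


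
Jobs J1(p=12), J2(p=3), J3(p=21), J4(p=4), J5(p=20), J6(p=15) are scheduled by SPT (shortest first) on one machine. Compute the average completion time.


SPT order: J2 → J4 → J1 → J6 → J5 → J3
Completion times:
  J2: C=3
  J4: C=7
  J1: C=19
  J6: C=34
  J5: C=54
  J3: C=75
Sum = 192, n = 6
Mean flow = 192/6
= 32.00


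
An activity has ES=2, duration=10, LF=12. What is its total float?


EF = ES + duration = 2 + 10 = 12
LS = LF - duration = 12 - 10 = 2
Total Float = LF - EF = 12 - 12
(or LS - ES = 2 - 2)
= 0


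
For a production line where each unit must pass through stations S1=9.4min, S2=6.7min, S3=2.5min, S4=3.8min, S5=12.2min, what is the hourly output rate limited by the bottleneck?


Bottleneck = longest station time
Station times: [9.4, 6.7, 2.5, 3.8, 12.2]
Max = 12.2 min
Rate = 60 / 12.2
= 4.92 units/hour (bottleneck: 12.2min)


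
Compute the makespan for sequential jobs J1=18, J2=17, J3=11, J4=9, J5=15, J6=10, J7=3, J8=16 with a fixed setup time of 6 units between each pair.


Makespan = Σ processing + (n-1) × setup
= (18 + 17 + 11 + 9 + 15 + 10 + 3 + 16) + (8-1)×6
= 99 + 42
= 141 time units


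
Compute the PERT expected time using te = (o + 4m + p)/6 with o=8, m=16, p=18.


te = (o + 4m + p) / 6
= (8 + 4×16 + 18) / 6
= (8 + 64 + 18) / 6
= 90 / 6
= 15.00


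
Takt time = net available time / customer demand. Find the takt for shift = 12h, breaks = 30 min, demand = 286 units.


Available = 12×60 - 30 = 690 min
Takt time = 690 / 286
= 2.41 min/unit


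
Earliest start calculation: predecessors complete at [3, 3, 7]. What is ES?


ES = max of all predecessor completion times
Predecessors: [3, 3, 7]
ES = max(3, 3, 7)
= 7


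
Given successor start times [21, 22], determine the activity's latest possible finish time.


LF = min of all successor start times
Successors start at: [21, 22]
LF = min(21, 22)
= 21


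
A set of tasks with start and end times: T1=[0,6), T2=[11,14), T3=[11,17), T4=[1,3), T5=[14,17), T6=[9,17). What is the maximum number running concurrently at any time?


Check each time point for overlaps:
  t=11: 3 tasks active (T2, T3, T6)
Max concurrent = 3


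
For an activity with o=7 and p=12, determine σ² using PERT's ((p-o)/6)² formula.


σ² = ((p - o) / 6)² = (p - o)² / 36
= (12 - 7)² / 36
= 5² / 36
= 25 / 36
= 0.6944


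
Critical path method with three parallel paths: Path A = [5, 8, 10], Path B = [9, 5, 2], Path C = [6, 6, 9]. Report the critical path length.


Path A: 5 + 8 + 10 = 23
Path B: 9 + 5 + 2 = 16
Path C: 6 + 6 + 9 = 21
Critical path = longest = max(23, 16, 21)
= 23 (Path A)


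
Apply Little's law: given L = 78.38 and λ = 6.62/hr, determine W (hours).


Little's law: L = λW → W = L / λ
= 78.38 / 6.62
= 11.84 hours


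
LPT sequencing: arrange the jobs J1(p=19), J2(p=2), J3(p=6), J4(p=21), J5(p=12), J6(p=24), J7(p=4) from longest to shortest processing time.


LPT: sort by longest processing time first
  J6: p=24
  J4: p=21
  J1: p=19
  J5: p=12
  J3: p=6
  J7: p=4
  J2: p=2
Order: J6 → J4 → J1 → J5 → J3 → J7 → J2


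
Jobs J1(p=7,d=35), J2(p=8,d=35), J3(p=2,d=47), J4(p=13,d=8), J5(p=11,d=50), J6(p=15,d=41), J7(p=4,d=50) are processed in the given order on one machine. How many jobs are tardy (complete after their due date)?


Completion vs due date:
  J1: C=7, d=35 → on time
  J2: C=15, d=35 → on time
  J3: C=17, d=47 → on time
  J4: C=30, d=8 → TARDY
  J5: C=41, d=50 → on time
  J6: C=56, d=41 → TARDY
  J7: C=60, d=50 → TARDY
Tardy jobs: J4, J6, J7
Count = 3


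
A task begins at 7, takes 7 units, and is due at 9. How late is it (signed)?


Completion = 7 + 7 = 14
Lateness = C - d = 14 - 9
= 5


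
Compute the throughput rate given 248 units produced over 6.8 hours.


Throughput = units / time
= 248 / 6.8
= 36.5 units/hour


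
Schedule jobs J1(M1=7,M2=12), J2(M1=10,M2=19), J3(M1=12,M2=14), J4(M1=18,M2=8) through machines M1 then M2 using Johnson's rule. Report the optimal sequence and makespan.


Johnson's rule:
Group 1 (M1≤M2, sort by M1): ['J1', 'J2', 'J3']
Group 2 (M1>M2, sort desc M2): ['J4']
Sequence: J1 → J2 → J3 → J4
Makespan calculation:
  J1: M1 done=7, M2 done=19
  J2: M1 done=17, M2 done=38
  J3: M1 done=29, M2 done=52
  J4: M1 done=47, M2 done=60
= Sequence: J1 → J2 → J3 → J4, Makespan: 60


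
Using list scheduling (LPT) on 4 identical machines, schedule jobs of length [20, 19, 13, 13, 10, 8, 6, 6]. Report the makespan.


Jobs (LPT sorted): [20, 19, 13, 13, 10, 8, 6, 6]
Machines: 4
  J=20 → Machine 1 (load: 0+20=20)
  J=19 → Machine 2 (load: 0+19=19)
  J=13 → Machine 3 (load: 0+13=13)
  J=13 → Machine 4 (load: 0+13=13)
  J=10 → Machine 3 (load: 13+10=23)
  J=8 → Machine 4 (load: 13+8=21)
  J=6 → Machine 2 (load: 19+6=25)
  J=6 → Machine 1 (load: 20+6=26)
Machine loads: [26, 25, 23, 21]
Makespan = max = 26 time units


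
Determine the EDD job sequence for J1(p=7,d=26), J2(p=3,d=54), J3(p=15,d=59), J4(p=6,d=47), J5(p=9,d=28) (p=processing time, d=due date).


EDD: sort by earliest due date
  J1: d=26, p=7
  J5: d=28, p=9
  J4: d=47, p=6
  J2: d=54, p=3
  J3: d=59, p=15
Order: J1 → J5 → J4 → J2 → J3


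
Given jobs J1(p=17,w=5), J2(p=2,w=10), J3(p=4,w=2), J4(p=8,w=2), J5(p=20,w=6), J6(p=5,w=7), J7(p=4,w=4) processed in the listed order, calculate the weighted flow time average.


Completion times:
  J1: C=17, w×C=5×17=85
  J2: C=19, w×C=10×19=190
  J3: C=23, w×C=2×23=46
  J4: C=31, w×C=2×31=62
  J5: C=51, w×C=6×51=306
  J6: C=56, w×C=7×56=392
  J7: C=60, w×C=4×60=240
Sum w×C = 1321
Sum w = 36
Weighted avg = 1321/36
= 36.69


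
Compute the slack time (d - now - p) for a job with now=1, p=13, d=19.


Slack = due - current_time - processing
= 19 - 1 - 13
= 5


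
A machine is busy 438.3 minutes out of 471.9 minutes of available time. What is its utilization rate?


Utilization = busy / total × 100
= 438.3 / 471.9 × 100
= 92.9%


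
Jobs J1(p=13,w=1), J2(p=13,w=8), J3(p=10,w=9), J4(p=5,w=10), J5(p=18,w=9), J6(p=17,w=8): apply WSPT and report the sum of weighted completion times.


WSPT order (by p/w): J4 → J3 → J2 → J5 → J6 → J1
  J4: C=5, w·C=10×5=50
  J3: C=15, w·C=9×15=135
  J2: C=28, w·C=8×28=224
  J5: C=46, w·C=9×46=414
  J6: C=63, w·C=8×63=504
  J1: C=76, w·C=1×76=76
Σ w·C = 1403
= 1403


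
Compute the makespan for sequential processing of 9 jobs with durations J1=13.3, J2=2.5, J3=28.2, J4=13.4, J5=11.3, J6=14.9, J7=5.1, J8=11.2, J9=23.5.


Sequential makespan: sum all processing times
= 13.3 + 2.5 + 28.2 + 13.4 + 11.3 + 14.9 + 5.1 + 11.2 + 23.5
= 123.4 time units


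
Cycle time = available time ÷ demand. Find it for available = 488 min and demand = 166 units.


Cycle time = available time / demand
= 488 / 166
= 2.94 min/unit


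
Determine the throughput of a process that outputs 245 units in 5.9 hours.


Throughput = units / time
= 245 / 5.9
= 41.5 units/hour


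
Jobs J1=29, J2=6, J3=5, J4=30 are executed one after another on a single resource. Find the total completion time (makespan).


Sequential makespan: sum all processing times
= 29 + 6 + 5 + 30
= 70 time units


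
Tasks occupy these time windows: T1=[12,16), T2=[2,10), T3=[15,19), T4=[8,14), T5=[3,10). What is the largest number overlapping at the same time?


Check each time point for overlaps:
  t=8: 3 tasks active (T2, T4, T5)
Max concurrent = 3


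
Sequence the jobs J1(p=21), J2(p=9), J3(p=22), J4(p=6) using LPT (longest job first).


LPT: sort by longest processing time first
  J3: p=22
  J1: p=21
  J2: p=9
  J4: p=6
Order: J3 → J1 → J2 → J4


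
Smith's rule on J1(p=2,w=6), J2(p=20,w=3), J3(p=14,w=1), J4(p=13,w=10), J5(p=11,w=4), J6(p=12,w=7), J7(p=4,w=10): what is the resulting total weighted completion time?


WSPT order (by p/w): J1 → J7 → J4 → J6 → J5 → J2 → J3
  J1: C=2, w·C=6×2=12
  J7: C=6, w·C=10×6=60
  J4: C=19, w·C=10×19=190
  J6: C=31, w·C=7×31=217
  J5: C=42, w·C=4×42=168
  J2: C=62, w·C=3×62=186
  J3: C=76, w·C=1×76=76
Σ w·C = 909
= 909


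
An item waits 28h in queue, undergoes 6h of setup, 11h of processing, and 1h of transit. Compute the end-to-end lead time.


Lead time = queue + setup + processing + transit
= 28 + 6 + 11 + 1
= 46 hours


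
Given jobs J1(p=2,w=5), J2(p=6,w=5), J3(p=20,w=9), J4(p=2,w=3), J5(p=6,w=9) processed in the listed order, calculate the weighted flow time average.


Completion times:
  J1: C=2, w×C=5×2=10
  J2: C=8, w×C=5×8=40
  J3: C=28, w×C=9×28=252
  J4: C=30, w×C=3×30=90
  J5: C=36, w×C=9×36=324
Sum w×C = 716
Sum w = 31
Weighted avg = 716/31
= 23.10


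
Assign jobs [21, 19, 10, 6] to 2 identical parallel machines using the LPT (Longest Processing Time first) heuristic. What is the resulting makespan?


Jobs (LPT sorted): [21, 19, 10, 6]
Machines: 2
  J=21 → Machine 1 (load: 0+21=21)
  J=19 → Machine 2 (load: 0+19=19)
  J=10 → Machine 2 (load: 19+10=29)
  J=6 → Machine 1 (load: 21+6=27)
Machine loads: [27, 29]
Makespan = max = 29 time units


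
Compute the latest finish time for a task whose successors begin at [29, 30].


LF = min of all successor start times
Successors start at: [29, 30]
LF = min(29, 30)
= 29


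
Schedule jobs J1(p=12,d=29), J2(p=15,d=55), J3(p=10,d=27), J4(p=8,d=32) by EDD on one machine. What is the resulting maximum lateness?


EDD order: J3 → J1 → J4 → J2
Completion and lateness:
  J3: C=10, d=27, L=10-27=-17
  J1: C=22, d=29, L=22-29=-7
  J4: C=30, d=32, L=30-32=-2
  J2: C=45, d=55, L=45-55=-10
Lmax = max(-17, -7, -2, -10)
= -2


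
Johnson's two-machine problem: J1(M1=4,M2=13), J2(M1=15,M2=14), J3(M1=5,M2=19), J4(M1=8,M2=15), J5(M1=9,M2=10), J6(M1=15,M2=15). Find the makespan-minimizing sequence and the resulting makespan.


Johnson's rule:
Group 1 (M1≤M2, sort by M1): ['J1', 'J3', 'J4', 'J5', 'J6']
Group 2 (M1>M2, sort desc M2): ['J2']
Sequence: J1 → J3 → J4 → J5 → J6 → J2
Makespan calculation:
  J1: M1 done=4, M2 done=17
  J3: M1 done=9, M2 done=36
  J4: M1 done=17, M2 done=51
  J5: M1 done=26, M2 done=61
  J6: M1 done=41, M2 done=76
  J2: M1 done=56, M2 done=90
= Sequence: J1 → J3 → J4 → J5 → J6 → J2, Makespan: 90


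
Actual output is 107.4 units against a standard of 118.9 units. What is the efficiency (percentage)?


Efficiency = (actual / standard) × 100
= (107.4 / 118.9) × 100
= 90.3%


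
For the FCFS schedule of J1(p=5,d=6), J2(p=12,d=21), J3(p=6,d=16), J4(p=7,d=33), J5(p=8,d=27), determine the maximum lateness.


Lateness per job (L = C - d):
  J1: C=5, d=6, L=-1
  J2: C=17, d=21, L=-4
  J3: C=23, d=16, L=7
  J4: C=30, d=33, L=-3
  J5: C=38, d=27, L=11
Lmax = max(-1, -4, 7, -3, 11)
= 11


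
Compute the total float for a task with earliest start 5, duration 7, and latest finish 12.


EF = ES + duration = 5 + 7 = 12
LS = LF - duration = 12 - 7 = 5
Total Float = LF - EF = 12 - 12
(or LS - ES = 5 - 5)
= 0


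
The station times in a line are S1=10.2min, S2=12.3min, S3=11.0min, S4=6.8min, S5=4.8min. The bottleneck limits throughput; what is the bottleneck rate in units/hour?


Bottleneck = longest station time
Station times: [10.2, 12.3, 11.0, 6.8, 4.8]
Max = 12.3 min
Rate = 60 / 12.3
= 4.88 units/hour (bottleneck: 12.3min)


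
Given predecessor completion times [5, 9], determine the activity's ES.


ES = max of all predecessor completion times
Predecessors: [5, 9]
ES = max(5, 9)
= 9


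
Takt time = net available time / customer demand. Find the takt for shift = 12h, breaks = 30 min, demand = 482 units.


Available = 12×60 - 30 = 690 min
Takt time = 690 / 482
= 1.43 min/unit


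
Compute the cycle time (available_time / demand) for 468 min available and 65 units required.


Cycle time = available time / demand
= 468 / 65
= 7.20 min/unit


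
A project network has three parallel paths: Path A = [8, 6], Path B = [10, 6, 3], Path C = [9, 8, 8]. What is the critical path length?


Path A: 8 + 6 = 14
Path B: 10 + 6 + 3 = 19
Path C: 9 + 8 + 8 = 25
Critical path = longest = max(14, 19, 25)
= 25 (Path C)


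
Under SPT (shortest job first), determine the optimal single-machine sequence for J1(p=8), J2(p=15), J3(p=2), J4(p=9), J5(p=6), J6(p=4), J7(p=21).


SPT: sort by shortest processing time
  J3: p=2
  J6: p=4
  J5: p=6
  J1: p=8
  J4: p=9
  J2: p=15
  J7: p=21
Order: J3 → J6 → J5 → J1 → J4 → J2 → J7


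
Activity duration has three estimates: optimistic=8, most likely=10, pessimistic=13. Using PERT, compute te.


te = (o + 4m + p) / 6
= (8 + 4×10 + 13) / 6
= (8 + 40 + 13) / 6
= 61 / 6
= 10.17


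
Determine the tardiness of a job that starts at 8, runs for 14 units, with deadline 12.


Completion = start + processing = 8 + 14 = 22
Tardiness = max(0, C - d) = max(0, 22 - 12)
= max(0, 10)
= 10


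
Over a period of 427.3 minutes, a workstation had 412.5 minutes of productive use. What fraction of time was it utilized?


Utilization = busy / total × 100
= 412.5 / 427.3 × 100
= 96.5%


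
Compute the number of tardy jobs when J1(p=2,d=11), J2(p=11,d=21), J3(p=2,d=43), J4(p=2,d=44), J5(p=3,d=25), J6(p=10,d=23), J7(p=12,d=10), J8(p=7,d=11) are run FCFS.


Completion vs due date:
  J1: C=2, d=11 → on time
  J2: C=13, d=21 → on time
  J3: C=15, d=43 → on time
  J4: C=17, d=44 → on time
  J5: C=20, d=25 → on time
  J6: C=30, d=23 → TARDY
  J7: C=42, d=10 → TARDY
  J8: C=49, d=11 → TARDY
Tardy jobs: J6, J7, J8
Count = 3


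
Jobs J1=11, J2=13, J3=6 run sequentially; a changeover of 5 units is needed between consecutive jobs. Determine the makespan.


Makespan = Σ processing + (n-1) × setup
= (11 + 13 + 6) + (3-1)×5
= 30 + 10
= 40 time units


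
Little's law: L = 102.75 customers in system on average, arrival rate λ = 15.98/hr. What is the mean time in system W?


Little's law: L = λW → W = L / λ
= 102.75 / 15.98
= 6.43 hours


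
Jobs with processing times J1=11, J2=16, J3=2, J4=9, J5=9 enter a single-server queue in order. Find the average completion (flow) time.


Completion times:
  J1: completes at 11
  J2: completes at 27
  J3: completes at 29
  J4: completes at 38
  J5: completes at 47
Sum = 152
Average = 152/5
= 30.40


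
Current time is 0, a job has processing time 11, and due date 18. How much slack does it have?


Slack = due - current_time - processing
= 18 - 0 - 11
= 7


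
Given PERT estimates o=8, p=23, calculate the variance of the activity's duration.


σ² = ((p - o) / 6)² = (p - o)² / 36
= (23 - 8)² / 36
= 15² / 36
= 225 / 36
= 6.2500


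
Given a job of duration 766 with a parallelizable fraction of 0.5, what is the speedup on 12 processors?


Amdahl's law: T_p = T × ((1-p) + p/N)
= 766 × ((1-0.5) + 0.5/12)
= 766 × (0.50 + 0.0417)
= 766 × 0.5417
= 414.92
Speedup = 766/414.92
= 1.85×


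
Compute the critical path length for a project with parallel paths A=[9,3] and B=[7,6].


Path A: 9 + 3 = 12
Path B: 7 + 6 = 13
Critical path = longest = max(12, 13)
= 13 (Path B)


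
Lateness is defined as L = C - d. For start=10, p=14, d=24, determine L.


Completion = 10 + 14 = 24
Lateness = C - d = 24 - 24
= 0


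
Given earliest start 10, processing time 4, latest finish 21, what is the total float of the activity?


EF = ES + duration = 10 + 4 = 14
LS = LF - duration = 21 - 4 = 17
Total Float = LF - EF = 21 - 14
(or LS - ES = 17 - 10)
= 7


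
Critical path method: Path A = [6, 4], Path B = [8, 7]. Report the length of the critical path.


Path A: 6 + 4 = 10
Path B: 8 + 7 = 15
Critical path = longest = max(10, 15)
= 15 (Path B)


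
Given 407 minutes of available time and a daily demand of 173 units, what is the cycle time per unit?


Cycle time = available time / demand
= 407 / 173
= 2.35 min/unit


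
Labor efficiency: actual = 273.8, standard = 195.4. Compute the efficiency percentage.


Efficiency = (actual / standard) × 100
= (273.8 / 195.4) × 100
= 140.1%


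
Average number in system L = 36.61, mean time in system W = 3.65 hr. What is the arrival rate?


Little's law: L = λW → λ = L / W
= 36.61 / 3.65
= 10.03 per hour


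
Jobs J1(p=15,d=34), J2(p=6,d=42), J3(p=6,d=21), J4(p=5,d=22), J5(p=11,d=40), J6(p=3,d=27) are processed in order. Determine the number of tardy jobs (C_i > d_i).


Completion vs due date:
  J1: C=15, d=34 → on time
  J2: C=21, d=42 → on time
  J3: C=27, d=21 → TARDY
  J4: C=32, d=22 → TARDY
  J5: C=43, d=40 → TARDY
  J6: C=46, d=27 → TARDY
Tardy jobs: J3, J4, J5, J6
Count = 4


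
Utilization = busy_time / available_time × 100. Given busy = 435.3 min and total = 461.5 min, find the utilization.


Utilization = busy / total × 100
= 435.3 / 461.5 × 100
= 94.3%


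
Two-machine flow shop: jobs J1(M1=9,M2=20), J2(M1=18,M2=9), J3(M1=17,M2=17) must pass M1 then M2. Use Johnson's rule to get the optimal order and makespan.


Johnson's rule:
Group 1 (M1≤M2, sort by M1): ['J1', 'J3']
Group 2 (M1>M2, sort desc M2): ['J2']
Sequence: J1 → J3 → J2
Makespan calculation:
  J1: M1 done=9, M2 done=29
  J3: M1 done=26, M2 done=46
  J2: M1 done=44, M2 done=55
= Sequence: J1 → J3 → J2, Makespan: 55


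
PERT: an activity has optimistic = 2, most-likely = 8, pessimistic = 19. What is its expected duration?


te = (o + 4m + p) / 6
= (2 + 4×8 + 19) / 6
= (2 + 32 + 19) / 6
= 53 / 6
= 8.83


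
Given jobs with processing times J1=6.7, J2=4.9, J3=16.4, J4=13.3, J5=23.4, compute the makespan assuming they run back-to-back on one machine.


Sequential makespan: sum all processing times
= 6.7 + 4.9 + 16.4 + 13.3 + 23.4
= 64.7 time units


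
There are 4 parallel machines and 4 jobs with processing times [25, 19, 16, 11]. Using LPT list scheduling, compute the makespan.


Jobs (LPT sorted): [25, 19, 16, 11]
Machines: 4
  J=25 → Machine 1 (load: 0+25=25)
  J=19 → Machine 2 (load: 0+19=19)
  J=16 → Machine 3 (load: 0+16=16)
  J=11 → Machine 4 (load: 0+11=11)
Machine loads: [25, 19, 16, 11]
Makespan = max = 25 time units
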